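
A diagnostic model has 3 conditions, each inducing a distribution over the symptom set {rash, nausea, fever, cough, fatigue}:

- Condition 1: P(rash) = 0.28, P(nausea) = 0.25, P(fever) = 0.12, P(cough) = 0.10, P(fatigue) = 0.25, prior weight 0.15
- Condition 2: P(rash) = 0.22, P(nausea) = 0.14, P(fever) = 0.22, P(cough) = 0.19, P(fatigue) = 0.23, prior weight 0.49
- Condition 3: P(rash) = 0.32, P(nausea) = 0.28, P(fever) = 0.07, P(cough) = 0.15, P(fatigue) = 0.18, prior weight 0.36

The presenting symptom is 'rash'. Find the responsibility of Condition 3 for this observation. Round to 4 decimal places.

By Bayes' theorem, P(k | x) = π_k f_k(x) / Σ_j π_j f_j(x).
Component likelihoods at x = 'rash':
  f_1 = 0.28
  f_2 = 0.22
  f_3 = 0.32
Weight by the priors:
  π_1·f_1 = 0.15 × 0.28 = 0.042
  π_2·f_2 = 0.49 × 0.22 = 0.1078
  π_3·f_3 = 0.36 × 0.32 = 0.1152
Sum: 0.042 + 0.1078 + 0.1152 = 0.265
So the posterior for Condition 3 is 0.1152 / 0.265 ≈ 0.4347.

0.4347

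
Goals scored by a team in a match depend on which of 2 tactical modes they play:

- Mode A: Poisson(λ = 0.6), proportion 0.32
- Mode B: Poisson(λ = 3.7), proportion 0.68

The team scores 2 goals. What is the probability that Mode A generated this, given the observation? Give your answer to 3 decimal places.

Apply Bayes' rule: the posterior for each component is proportional to its prior times its likelihood at x.
Component likelihoods at x = 2 goals:
  p_A = e^(−0.6)·0.6^2/2! = 0.0987861
  p_B = e^(−3.7)·3.7^2/2! = 0.169233
Multiply by the mixture weights:
  π_A·p_A = 0.32 × 0.0987861 = 0.0316116
  π_B·p_B = 0.68 × 0.169233 = 0.115078
Denominator: 0.0316116 + 0.115078 = 0.14669
P(Mode A | the observation) = 0.0316116 / 0.14669 ≈ 0.215

0.215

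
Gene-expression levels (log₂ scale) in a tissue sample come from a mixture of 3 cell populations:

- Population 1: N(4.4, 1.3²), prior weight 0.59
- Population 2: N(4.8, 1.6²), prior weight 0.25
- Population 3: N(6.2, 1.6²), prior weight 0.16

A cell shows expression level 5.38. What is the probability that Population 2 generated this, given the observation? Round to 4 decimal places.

0.2542

Apply Bayes' rule: the posterior for each component is proportional to its prior times its likelihood at x.
Normal densities:
  p_1 = (1/(1.3·√(2π)))·exp(−(5.38−4.4)²/(2·1.3²)) = 0.306879·exp(-0.28414) = 0.230975
  p_2 = (1/(1.6·√(2π)))·exp(−(5.38−4.8)²/(2·1.6²)) = 0.249339·exp(-0.06570) = 0.233483
  p_3 = (1/(1.6·√(2π)))·exp(−(5.38−6.2)²/(2·1.6²)) = 0.249339·exp(-0.13133) = 0.218653
Prior × likelihood for each component:
  π_1·p_1 = 0.59 × 0.230975 = 0.136275
  π_2·p_2 = 0.25 × 0.233483 = 0.0583708
  π_3·p_3 = 0.16 × 0.218653 = 0.0349844
Marginal: 0.136275 + 0.0583708 + 0.0349844 = 0.229631
P(Population 2 | the observation) = 0.0583708 / 0.229631 ≈ 0.2542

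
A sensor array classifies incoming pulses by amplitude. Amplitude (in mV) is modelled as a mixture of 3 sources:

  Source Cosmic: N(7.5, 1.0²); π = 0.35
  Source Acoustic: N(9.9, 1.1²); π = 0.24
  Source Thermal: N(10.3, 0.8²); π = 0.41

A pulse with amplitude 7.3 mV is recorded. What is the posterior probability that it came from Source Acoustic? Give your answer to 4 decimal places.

0.0374

The responsibility of component k is P(Z=k) f_k(x) divided by Σ_j P(Z=j) f_j(x).
Normal densities:
  L_Cosmic = 0.391043
  L_Acoustic = 0.0222006
  L_Thermal = 0.000440745
Unnormalised posteriors:
  P(Z=Cosmic)·L_Cosmic = 0.35 × 0.391043 = 0.136865
  P(Z=Acoustic)·L_Acoustic = 0.24 × 0.0222006 = 0.00532814
  P(Z=Thermal)·L_Thermal = 0.41 × 0.000440745 = 0.000180705
Normaliser: 0.136865 + 0.00532814 + 0.000180705 = 0.142374
P(Source Acoustic | 7.3 mV) = 0.00532814 / 0.142374 ≈ 0.0374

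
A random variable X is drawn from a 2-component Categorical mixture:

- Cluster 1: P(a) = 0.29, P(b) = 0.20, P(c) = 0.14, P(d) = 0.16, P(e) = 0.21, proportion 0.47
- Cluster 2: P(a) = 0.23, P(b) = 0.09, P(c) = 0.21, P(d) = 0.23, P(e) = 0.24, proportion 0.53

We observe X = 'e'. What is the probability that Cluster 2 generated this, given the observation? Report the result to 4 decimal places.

The responsibility of component k is w_k f_k(x) divided by Σ_j w_j f_j(x).
Component likelihoods at x = 'e':
  p_1 = 0.21
  p_2 = 0.24
Unnormalised posteriors:
  w_1·p_1 = 0.47 × 0.21 = 0.0987
  w_2·p_2 = 0.53 × 0.24 = 0.1272
Normaliser: 0.0987 + 0.1272 = 0.2259
P(Cluster 2 | 'e') ≈ 0.5631

0.5631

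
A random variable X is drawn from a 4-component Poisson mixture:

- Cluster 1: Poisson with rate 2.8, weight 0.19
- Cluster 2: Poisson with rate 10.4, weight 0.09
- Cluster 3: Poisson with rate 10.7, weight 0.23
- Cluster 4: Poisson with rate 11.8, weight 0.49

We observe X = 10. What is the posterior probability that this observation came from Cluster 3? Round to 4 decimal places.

By Bayes' theorem, P(k | x) = P(Z=k) f_k(x) / Σ_j P(Z=j) f_j(x).
Evaluate each component's likelihood at the observed value:
  L_1 = e^(−2.8)·2.8^10/10! = 0.000496355
  L_2 = e^(−10.4)·10.4^10/10! = 0.124139
  L_3 = e^(−10.7)·10.7^10/10! = 0.122215
  L_4 = e^(−11.8)·11.8^10/10! = 0.108239
Weight by the priors:
  P(Z=1)·L_1 = 0.19 × 0.000496355 = 9.43075e-05
  P(Z=2)·L_2 = 0.09 × 0.124139 = 0.0111725
  P(Z=3)·L_3 = 0.23 × 0.122215 = 0.0281094
  P(Z=4)·L_4 = 0.49 × 0.108239 = 0.0530369
Evidence: 9.43075e-05 + 0.0111725 + 0.0281094 + 0.0530369 = 0.0924131
P(Cluster 3 | data) = 0.0281094 / 0.0924131 ≈ 0.3042

0.3042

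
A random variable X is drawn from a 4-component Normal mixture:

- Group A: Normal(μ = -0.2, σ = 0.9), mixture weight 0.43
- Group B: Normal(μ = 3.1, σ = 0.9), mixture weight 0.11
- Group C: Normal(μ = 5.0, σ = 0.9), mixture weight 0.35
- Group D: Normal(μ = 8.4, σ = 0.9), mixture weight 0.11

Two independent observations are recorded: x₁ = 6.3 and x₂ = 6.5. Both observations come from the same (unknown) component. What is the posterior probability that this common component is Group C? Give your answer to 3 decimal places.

By Bayes' theorem, P(k | x) = P(Z=k) f_k(x) / Σ_j P(Z=j) f_j(x).
Since both observations come from the same component, the likelihood for component k is f_k(x₁)·f_k(x₂).
  p_A = [(1/(0.9·√(2π)))·exp(−(6.3−-0.2)²/(2·0.9²)) = 0.443269·exp(-26.08025) = 2.09007e-12] × [4.09658e-13] = 8.56212e-25
  p_B = [(1/(0.9·√(2π)))·exp(−(6.3−3.1)²/(2·0.9²)) = 0.443269·exp(-6.32099) = 0.000797072] × [0.000352881] = 2.81271e-07
  p_C = [(1/(0.9·√(2π)))·exp(−(6.3−5.0)²/(2·0.9²)) = 0.443269·exp(-1.04321) = 0.156173] × [0.11053] = 0.0172619
  p_D = [(1/(0.9·√(2π)))·exp(−(6.3−8.4)²/(2·0.9²)) = 0.443269·exp(-2.72222) = 0.0291354] × [0.0477406] = 0.00139094
Multiply by the mixture weights:
  P(Z=A)·p_A = 0.43 × 8.56212e-25 = 3.68171e-25
  P(Z=B)·p_B = 0.11 × 2.81271e-07 = 3.09398e-08
  P(Z=C)·p_C = 0.35 × 0.0172619 = 0.00604166
  P(Z=D)·p_D = 0.11 × 0.00139094 = 0.000153004
Denominator: 3.68171e-25 + 3.09398e-08 + 0.00604166 + 0.000153004 = 0.00619469
Responsibility of Group C: 0.00604166 / 0.00619469 ≈ 0.975

0.975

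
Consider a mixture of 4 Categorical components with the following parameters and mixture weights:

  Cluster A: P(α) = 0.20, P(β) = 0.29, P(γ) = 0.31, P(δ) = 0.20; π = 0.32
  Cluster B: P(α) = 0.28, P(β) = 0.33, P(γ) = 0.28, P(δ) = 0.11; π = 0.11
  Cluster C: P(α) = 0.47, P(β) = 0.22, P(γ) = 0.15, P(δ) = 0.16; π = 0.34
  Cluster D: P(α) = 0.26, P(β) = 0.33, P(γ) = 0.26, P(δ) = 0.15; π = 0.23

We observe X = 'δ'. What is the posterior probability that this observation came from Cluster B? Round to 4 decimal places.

The responsibility of component k is π_k f_k(x) divided by Σ_j π_j f_j(x).
Evaluate each component's likelihood at the observed value:
  p_A = P(δ | comp) = 0.20
  p_B = P(δ | comp) = 0.11
  p_C = P(δ | comp) = 0.16
  p_D = P(δ | comp) = 0.15
Unnormalised posteriors:
  π_A·p_A = 0.32 × 0.2 = 0.064
  π_B·p_B = 0.11 × 0.11 = 0.0121
  π_C·p_C = 0.34 × 0.16 = 0.0544
  π_D·p_D = 0.23 × 0.15 = 0.0345
Denominator: 0.064 + 0.0121 + 0.0544 + 0.0345 = 0.165
So the posterior for Cluster B is 0.0121 / 0.165 ≈ 0.0733.

0.0733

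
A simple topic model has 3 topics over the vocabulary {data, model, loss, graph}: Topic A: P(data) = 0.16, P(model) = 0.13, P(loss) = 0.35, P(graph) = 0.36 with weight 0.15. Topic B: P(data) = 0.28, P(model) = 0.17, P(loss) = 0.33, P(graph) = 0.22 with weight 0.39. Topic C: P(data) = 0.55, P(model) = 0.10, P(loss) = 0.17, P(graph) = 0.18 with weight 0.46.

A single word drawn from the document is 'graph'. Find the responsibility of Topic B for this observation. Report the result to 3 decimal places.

The responsibility of component k is w_k f_k(x) divided by Σ_j w_j f_j(x).
Evaluate each component's likelihood at the observed value:
  f_A = P(graph | comp) = 0.36
  f_B = P(graph | comp) = 0.22
  f_C = P(graph | comp) = 0.18
Unnormalised posteriors:
  w_A·f_A = 0.15 × 0.36 = 0.054
  w_B·f_B = 0.39 × 0.22 = 0.0858
  w_C·f_C = 0.46 × 0.18 = 0.0828
Sum: 0.054 + 0.0858 + 0.0828 = 0.2226
P(Topic B | data) ≈ 0.385

0.385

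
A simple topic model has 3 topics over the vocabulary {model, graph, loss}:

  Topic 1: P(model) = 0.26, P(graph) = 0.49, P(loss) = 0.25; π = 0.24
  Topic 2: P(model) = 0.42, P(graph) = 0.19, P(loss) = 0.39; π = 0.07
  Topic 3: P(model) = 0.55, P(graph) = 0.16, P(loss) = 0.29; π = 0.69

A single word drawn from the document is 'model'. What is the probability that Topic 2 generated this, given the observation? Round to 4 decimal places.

0.0624

The responsibility of component k is π_k f_k(x) divided by Σ_j π_j f_j(x).
Categorical probabilities:
  f_1 = 0.26
  f_2 = 0.42
  f_3 = 0.55
Multiply by the mixture weights:
  π_1·f_1 = 0.24 × 0.26 = 0.0624
  π_2·f_2 = 0.07 × 0.42 = 0.0294
  π_3·f_3 = 0.69 × 0.55 = 0.3795
Evidence: 0.0624 + 0.0294 + 0.3795 = 0.4713
So the posterior for Topic 2 is 0.0294 / 0.4713 ≈ 0.0624.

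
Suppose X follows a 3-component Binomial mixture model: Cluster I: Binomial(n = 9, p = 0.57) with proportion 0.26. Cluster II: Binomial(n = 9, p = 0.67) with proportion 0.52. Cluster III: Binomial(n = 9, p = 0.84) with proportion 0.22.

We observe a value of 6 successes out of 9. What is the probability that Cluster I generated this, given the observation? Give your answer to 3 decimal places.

0.261

Posterior ∝ prior × likelihood, so P(k | x) ∝ P(Z=k) f_k(x); normalise over all components.
Component likelihoods at x = 6 successes out of 9:
  f_I = 0.229052
  f_II = 0.273067
  f_III = 0.120869
Multiply by the mixture weights:
  P(Z=I)·f_I = 0.26 × 0.229052 = 0.0595535
  P(Z=II)·f_II = 0.52 × 0.273067 = 0.141995
  P(Z=III)·f_III = 0.22 × 0.120869 = 0.0265912
Denominator: 0.0595535 + 0.141995 + 0.0265912 = 0.22814
P(Cluster I | data) ≈ 0.261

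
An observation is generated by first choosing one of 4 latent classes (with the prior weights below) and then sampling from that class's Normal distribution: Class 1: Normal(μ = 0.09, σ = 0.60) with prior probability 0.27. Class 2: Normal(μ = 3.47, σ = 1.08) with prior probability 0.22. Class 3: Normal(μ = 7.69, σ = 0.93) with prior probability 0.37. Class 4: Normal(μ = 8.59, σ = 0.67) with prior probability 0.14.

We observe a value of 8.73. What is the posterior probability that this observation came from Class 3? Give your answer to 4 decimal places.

0.5101

The responsibility of component k is π_k f_k(x) divided by Σ_j π_j f_j(x).
Normal densities:
  f_1 = 6.23888e-46
  f_2 = 2.61002e-06
  f_3 = 0.229548
  f_4 = 0.582578
Multiply by the mixture weights:
  π_1·f_1 = 0.27 × 6.23888e-46 = 1.6845e-46
  π_2·f_2 = 0.22 × 2.61002e-06 = 5.74204e-07
  π_3·f_3 = 0.37 × 0.229548 = 0.0849328
  π_4·f_4 = 0.14 × 0.582578 = 0.0815609
Denominator: 1.6845e-46 + 5.74204e-07 + 0.0849328 + 0.0815609 = 0.166494
So the posterior for Class 3 is 0.0849328 / 0.166494 ≈ 0.5101.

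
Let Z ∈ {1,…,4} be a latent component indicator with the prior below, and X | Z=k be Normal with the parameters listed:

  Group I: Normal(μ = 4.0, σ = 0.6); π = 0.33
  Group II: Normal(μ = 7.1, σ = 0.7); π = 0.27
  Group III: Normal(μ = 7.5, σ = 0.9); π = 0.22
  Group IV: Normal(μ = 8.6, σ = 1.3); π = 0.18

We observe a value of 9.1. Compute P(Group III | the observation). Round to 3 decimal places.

Posterior ∝ prior × likelihood, so P(k | x) ∝ P(Z=k) f_k(x); normalise over all components.
Evaluate each component's likelihood at the observed value:
  f_I = (1/(0.6·√(2π)))·exp(−(9.1−4.0)²/(2·0.6²)) = 0.664904·exp(-36.12500) = 1.36104e-16
  f_II = (1/(0.7·√(2π)))·exp(−(9.1−7.1)²/(2·0.7²)) = 0.569918·exp(-4.08163) = 0.00962014
  f_III = (1/(0.9·√(2π)))·exp(−(9.1−7.5)²/(2·0.9²)) = 0.443269·exp(-1.58025) = 0.0912799
  f_IV = (1/(1.3·√(2π)))·exp(−(9.1−8.6)²/(2·1.3²)) = 0.306879·exp(-0.07396) = 0.285
Unnormalised posteriors:
  P(Z=I)·f_I = 0.33 × 1.36104e-16 = 4.49143e-17
  P(Z=II)·f_II = 0.27 × 0.00962014 = 0.00259744
  P(Z=III)·f_III = 0.22 × 0.0912799 = 0.0200816
  P(Z=IV)·f_IV = 0.18 × 0.285 = 0.0512999
Marginal: 4.49143e-17 + 0.00259744 + 0.0200816 + 0.0512999 = 0.0739789
So the posterior for Group III is 0.0200816 / 0.0739789 ≈ 0.271.

0.271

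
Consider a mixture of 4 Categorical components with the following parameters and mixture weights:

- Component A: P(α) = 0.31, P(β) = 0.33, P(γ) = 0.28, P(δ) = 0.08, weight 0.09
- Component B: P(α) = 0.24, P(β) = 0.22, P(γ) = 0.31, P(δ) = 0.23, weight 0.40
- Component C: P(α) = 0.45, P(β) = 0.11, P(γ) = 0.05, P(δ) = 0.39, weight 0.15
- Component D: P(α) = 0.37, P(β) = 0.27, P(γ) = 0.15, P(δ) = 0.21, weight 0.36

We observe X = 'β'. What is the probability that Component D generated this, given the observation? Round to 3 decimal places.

Apply Bayes' rule: the posterior for each component is proportional to its prior times its likelihood at x.
Evaluate each component's likelihood at the observed value:
  L_A = P(β | comp) = 0.33
  L_B = P(β | comp) = 0.22
  L_C = P(β | comp) = 0.11
  L_D = P(β | comp) = 0.27
Unnormalised posteriors:
  P(Z=A)·L_A = 0.09 × 0.33 = 0.0297
  P(Z=B)·L_B = 0.40 × 0.22 = 0.088
  P(Z=C)·L_C = 0.15 × 0.11 = 0.0165
  P(Z=D)·L_D = 0.36 × 0.27 = 0.0972
Sum: 0.0297 + 0.088 + 0.0165 + 0.0972 = 0.2314
So the posterior for Component D is 0.0972 / 0.2314 ≈ 0.420.

0.420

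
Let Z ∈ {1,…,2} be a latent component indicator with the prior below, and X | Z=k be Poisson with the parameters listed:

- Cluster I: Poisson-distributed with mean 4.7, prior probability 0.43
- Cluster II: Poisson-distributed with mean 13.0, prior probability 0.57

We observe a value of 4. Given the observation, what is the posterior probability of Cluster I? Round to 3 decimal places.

0.981

By Bayes' theorem, P(k | x) = π_k f_k(x) / Σ_j π_j f_j(x).
Evaluate each component's likelihood at the observed value:
  f_I = e^(−4.7)·4.7^4/4! = 0.184925
  f_II = e^(−13.0)·13.0^4/4! = 0.00268989
Weight by the priors:
  π_I·f_I = 0.43 × 0.184925 = 0.0795178
  π_II·f_II = 0.57 × 0.00268989 = 0.00153324
Evidence: 0.0795178 + 0.00153324 = 0.0810511
P(Cluster I | x) ≈ 0.981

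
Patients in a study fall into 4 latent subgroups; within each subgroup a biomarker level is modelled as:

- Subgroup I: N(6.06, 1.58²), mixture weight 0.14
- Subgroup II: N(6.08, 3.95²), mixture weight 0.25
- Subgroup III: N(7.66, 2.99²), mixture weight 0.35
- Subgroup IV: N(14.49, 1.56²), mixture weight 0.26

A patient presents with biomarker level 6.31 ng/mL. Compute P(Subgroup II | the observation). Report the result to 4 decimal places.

0.2464

The responsibility of component k is π_k f_k(x) divided by Σ_j π_j f_j(x).
Component likelihoods at x = 6.31 ng/mL:
  p_I = (1/(1.58·√(2π)))·exp(−(6.31−6.06)²/(2·1.58²)) = 0.252495·exp(-0.01252) = 0.249354
  p_II = (1/(3.95·√(2π)))·exp(−(6.31−6.08)²/(2·3.95²)) = 0.100998·exp(-0.00170) = 0.100827
  p_III = (1/(2.99·√(2π)))·exp(−(6.31−7.66)²/(2·2.99²)) = 0.133426·exp(-0.10193) = 0.120496
  p_IV = (1/(1.56·√(2π)))·exp(−(6.31−14.49)²/(2·1.56²)) = 0.255732·exp(-13.74762) = 2.73698e-07
Unnormalised posteriors:
  π_I·p_I = 0.14 × 0.249354 = 0.0349096
  π_II·p_II = 0.25 × 0.100827 = 0.0252067
  π_III·p_III = 0.35 × 0.120496 = 0.0421735
  π_IV·p_IV = 0.26 × 2.73698e-07 = 7.11614e-08
Denominator: 0.0349096 + 0.0252067 + 0.0421735 + 7.11614e-08 = 0.10229
P(Subgroup II | the observation) = 0.0252067 / 0.10229 ≈ 0.2464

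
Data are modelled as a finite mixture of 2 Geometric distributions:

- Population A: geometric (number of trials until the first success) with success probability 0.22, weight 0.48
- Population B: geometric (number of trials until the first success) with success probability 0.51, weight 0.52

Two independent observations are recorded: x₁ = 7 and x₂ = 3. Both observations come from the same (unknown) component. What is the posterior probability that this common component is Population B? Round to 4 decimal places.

0.1237

The responsibility of component k is π_k f_k(x) divided by Σ_j π_j f_j(x).
Since both observations come from the same component, the likelihood for component k is f_k(x₁)·f_k(x₂).
  L_A = [0.22·(1−0.22)^6 = 0.22·0.2252 = 0.0495439] × [0.133848] = 0.00663135
  L_B = [0.51·(1−0.51)^6 = 0.51·0.0138413 = 0.00705906] × [0.122451] = 0.000864389
Weight by the priors:
  π_A·L_A = 0.48 × 0.00663135 = 0.00318305
  π_B·L_B = 0.52 × 0.000864389 = 0.000449482
Denominator: 0.00318305 + 0.000449482 = 0.00363253
P(Population B | x) = 0.000449482 / 0.00363253 ≈ 0.1237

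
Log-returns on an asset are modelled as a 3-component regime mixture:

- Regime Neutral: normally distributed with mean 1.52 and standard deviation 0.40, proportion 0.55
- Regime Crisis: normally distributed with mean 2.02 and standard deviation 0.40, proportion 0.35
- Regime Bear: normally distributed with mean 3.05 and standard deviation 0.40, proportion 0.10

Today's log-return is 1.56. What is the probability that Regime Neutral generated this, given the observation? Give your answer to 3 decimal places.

0.752

P(component k | x) = π_k·f_k(x) / marginal(x), where marginal(x) = Σ_j π_j·f_j(x).
Evaluate each component's likelihood at the observed value:
  f_Neutral = (1/(0.40·√(2π)))·exp(−(1.56−1.52)²/(2·0.40²)) = 0.997356·exp(-0.00500) = 0.992381
  f_Crisis = (1/(0.40·√(2π)))·exp(−(1.56−2.02)²/(2·0.40²)) = 0.997356·exp(-0.66125) = 0.514841
  f_Bear = (1/(0.40·√(2π)))·exp(−(1.56−3.05)²/(2·0.40²)) = 0.997356·exp(-6.93781) = 0.000967824
Prior × likelihood for each component:
  π_Neutral·f_Neutral = 0.55 × 0.992381 = 0.54581
  π_Crisis·f_Crisis = 0.35 × 0.514841 = 0.180194
  π_Bear·f_Bear = 0.10 × 0.000967824 = 9.67824e-05
Normaliser: 0.54581 + 0.180194 + 9.67824e-05 = 0.726101
Responsibility of Regime Neutral: 0.54581 / 0.726101 ≈ 0.752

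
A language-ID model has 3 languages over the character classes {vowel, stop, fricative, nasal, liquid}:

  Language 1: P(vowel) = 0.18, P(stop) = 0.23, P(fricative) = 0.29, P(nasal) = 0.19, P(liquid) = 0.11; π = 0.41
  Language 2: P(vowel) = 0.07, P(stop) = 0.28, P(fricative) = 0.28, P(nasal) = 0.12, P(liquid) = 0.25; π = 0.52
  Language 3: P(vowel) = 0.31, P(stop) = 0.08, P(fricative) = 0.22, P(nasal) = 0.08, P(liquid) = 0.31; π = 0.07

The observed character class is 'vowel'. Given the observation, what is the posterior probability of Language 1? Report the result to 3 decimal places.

P(component k | x) = P(Z=k)·f_k(x) / marginal(x), where marginal(x) = Σ_j P(Z=j)·f_j(x).
Component likelihoods at x = 'vowel':
  f_1 = 0.18
  f_2 = 0.07
  f_3 = 0.31
Multiply by the mixture weights:
  P(Z=1)·f_1 = 0.41 × 0.18 = 0.0738
  P(Z=2)·f_2 = 0.52 × 0.07 = 0.0364
  P(Z=3)·f_3 = 0.07 × 0.31 = 0.0217
Denominator: 0.0738 + 0.0364 + 0.0217 = 0.1319
Responsibility of Language 1: 0.0738 / 0.1319 ≈ 0.560

0.560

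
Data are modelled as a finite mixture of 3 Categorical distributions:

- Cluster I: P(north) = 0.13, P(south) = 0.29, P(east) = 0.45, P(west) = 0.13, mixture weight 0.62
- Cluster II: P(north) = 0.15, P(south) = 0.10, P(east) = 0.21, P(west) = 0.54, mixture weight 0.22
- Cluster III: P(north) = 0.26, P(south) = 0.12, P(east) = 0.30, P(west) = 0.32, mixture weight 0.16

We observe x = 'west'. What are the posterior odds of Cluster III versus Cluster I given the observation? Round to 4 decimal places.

The posterior odds equal the prior odds times the likelihood ratio: (P(Z=i)/P(Z=j))·(f_i(x)/f_j(x)).
Evaluate each component's likelihood at the observed value:
  f_I = P(west | comp) = 0.13
  f_II = P(west | comp) = 0.54
  f_III = P(west | comp) = 0.32
0.0512 / 0.0806 ≈ 0.6352

0.6352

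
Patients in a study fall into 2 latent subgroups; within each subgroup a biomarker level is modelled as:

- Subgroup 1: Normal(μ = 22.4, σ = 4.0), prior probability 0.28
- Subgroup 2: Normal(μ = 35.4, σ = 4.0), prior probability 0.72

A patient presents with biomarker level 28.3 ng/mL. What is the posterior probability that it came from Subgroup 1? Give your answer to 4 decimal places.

0.3877

The responsibility of component k is P(Z=k) f_k(x) divided by Σ_j P(Z=j) f_j(x).
Component likelihoods at x = 28.3 ng/mL:
  L_1 = (1/(4.0·√(2π)))·exp(−(28.3−22.4)²/(2·4.0²)) = 0.099736·exp(-1.08781) = 0.0336062
  L_2 = (1/(4.0·√(2π)))·exp(−(28.3−35.4)²/(2·4.0²)) = 0.099736·exp(-1.57531) = 0.0206396
Multiply by the mixture weights:
  P(Z=1)·L_1 = 0.28 × 0.0336062 = 0.00940973
  P(Z=2)·L_2 = 0.72 × 0.0206396 = 0.0148605
Denominator: 0.00940973 + 0.0148605 = 0.0242702
P(Subgroup 1 | 28.3 ng/mL) = 0.00940973 / 0.0242702 ≈ 0.3877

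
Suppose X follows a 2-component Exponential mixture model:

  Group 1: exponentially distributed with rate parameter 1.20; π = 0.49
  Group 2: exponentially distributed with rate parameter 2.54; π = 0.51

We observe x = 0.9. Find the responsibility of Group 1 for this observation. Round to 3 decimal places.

0.603

P(component k | x) = π_k·f_k(x) / marginal(x), where marginal(x) = Σ_j π_j·f_j(x).
Component likelihoods at x = 0.9:
  f_1 = 0.407515
  f_2 = 0.258248
Weight by the priors:
  π_1·f_1 = 0.49 × 0.407515 = 0.199682
  π_2·f_2 = 0.51 × 0.258248 = 0.131706
Normaliser: 0.199682 + 0.131706 = 0.331389
So the posterior for Group 1 is 0.199682 / 0.331389 ≈ 0.603.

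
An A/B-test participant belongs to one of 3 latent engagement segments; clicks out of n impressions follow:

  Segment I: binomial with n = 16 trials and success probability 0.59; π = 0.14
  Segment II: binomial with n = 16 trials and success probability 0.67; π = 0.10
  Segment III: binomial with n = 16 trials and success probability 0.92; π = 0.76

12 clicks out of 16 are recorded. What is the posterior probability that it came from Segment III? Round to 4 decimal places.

0.4060

Posterior ∝ prior × likelihood, so P(k | x) ∝ π_k f_k(x); normalise over all components.
Evaluate each component's likelihood at the observed value:
  p_I = C(16,12)·0.59^12·0.41^4 = 1820·0.0017792·0.0282576 = 0.0915021
  p_II = C(16,12)·0.67^12·0.33^4 = 1820·0.00818272·0.0118592 = 0.176614
  p_III = C(16,12)·0.92^12·0.08^4 = 1820·0.367666·4.096e-05 = 0.0274085
Prior × likelihood for each component:
  π_I·p_I = 0.14 × 0.0915021 = 0.0128103
  π_II·p_II = 0.10 × 0.176614 = 0.0176614
  π_III·p_III = 0.76 × 0.0274085 = 0.0208305
Evidence: 0.0128103 + 0.0176614 + 0.0208305 = 0.0513021
So the posterior for Segment III is 0.0208305 / 0.0513021 ≈ 0.4060.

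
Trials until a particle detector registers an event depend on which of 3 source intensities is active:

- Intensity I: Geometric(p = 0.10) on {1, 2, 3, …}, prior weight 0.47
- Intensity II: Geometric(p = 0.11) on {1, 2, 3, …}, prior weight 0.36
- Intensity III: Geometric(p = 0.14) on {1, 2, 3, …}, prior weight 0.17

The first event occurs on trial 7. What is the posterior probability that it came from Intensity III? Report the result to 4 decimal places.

Posterior ∝ prior × likelihood, so P(k | x) ∝ π_k f_k(x); normalise over all components.
Geometric probabilities:
  f_I = 0.10·(1−0.10)^6 = 0.10·0.531441 = 0.0531441
  f_II = 0.11·(1−0.11)^6 = 0.11·0.496981 = 0.0546679
  f_III = 0.14·(1−0.14)^6 = 0.14·0.404567 = 0.0566394
Unnormalised posteriors:
  π_I·f_I = 0.47 × 0.0531441 = 0.0249777
  π_II·f_II = 0.36 × 0.0546679 = 0.0196805
  π_III·f_III = 0.17 × 0.0566394 = 0.0096287
Normaliser: 0.0249777 + 0.0196805 + 0.0096287 = 0.0542869
P(Intensity III | x) = 0.0096287 / 0.0542869 ≈ 0.1774

0.1774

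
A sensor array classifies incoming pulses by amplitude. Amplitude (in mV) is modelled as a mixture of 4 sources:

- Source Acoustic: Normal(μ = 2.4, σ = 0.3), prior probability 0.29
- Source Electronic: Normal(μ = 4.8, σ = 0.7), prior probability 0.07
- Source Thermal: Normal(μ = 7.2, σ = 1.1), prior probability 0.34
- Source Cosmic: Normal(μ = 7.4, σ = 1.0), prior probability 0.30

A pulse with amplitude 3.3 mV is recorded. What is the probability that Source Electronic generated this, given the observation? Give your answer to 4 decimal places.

0.4693

By Bayes' theorem, P(k | x) = π_k f_k(x) / Σ_j π_j f_j(x).
Evaluate each component's likelihood at the observed value:
  p_Acoustic = 0.0147728
  p_Electronic = 0.057373
  p_Thermal = 0.000675963
  p_Cosmic = 8.92617e-05
Weight by the priors:
  π_Acoustic·p_Acoustic = 0.29 × 0.0147728 = 0.00428412
  π_Electronic·p_Electronic = 0.07 × 0.057373 = 0.00401611
  π_Thermal·p_Thermal = 0.34 × 0.000675963 = 0.000229827
  π_Cosmic·p_Cosmic = 0.30 × 8.92617e-05 = 2.67785e-05
Normaliser: 0.00428412 + 0.00401611 + 0.000229827 + 2.67785e-05 = 0.00855683
So the posterior for Source Electronic is 0.00401611 / 0.00855683 ≈ 0.4693.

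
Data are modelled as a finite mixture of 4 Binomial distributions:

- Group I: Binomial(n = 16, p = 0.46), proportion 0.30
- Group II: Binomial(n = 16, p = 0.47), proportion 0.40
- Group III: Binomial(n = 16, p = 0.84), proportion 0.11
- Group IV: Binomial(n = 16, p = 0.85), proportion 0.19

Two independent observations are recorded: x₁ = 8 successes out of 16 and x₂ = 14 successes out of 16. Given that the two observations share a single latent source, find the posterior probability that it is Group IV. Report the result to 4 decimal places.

0.2482

Posterior ∝ prior × likelihood, so P(k | x) ∝ w_k f_k(x); normalise over all components.
Since both observations come from the same component, the likelihood for component k is f_k(x₁)·f_k(x₂).
  f_I = [0.186548] × [0.000664628] = 0.000123985
  f_II = [0.190796] × [0.000865173] = 0.000165071
  f_III = [0.00137016] × [0.267505] = 0.000366525
  f_IV = [0.000898794] × [0.277478] = 0.000249396
Multiply by the mixture weights:
  w_I·f_I = 0.30 × 0.000123985 = 3.71955e-05
  w_II·f_II = 0.40 × 0.000165071 = 6.60285e-05
  w_III·f_III = 0.11 × 0.000366525 = 4.03178e-05
  w_IV·f_IV = 0.19 × 0.000249396 = 4.73852e-05
Sum: 3.71955e-05 + 6.60285e-05 + 4.03178e-05 + 4.73852e-05 = 0.000190927
Responsibility of Group IV: 4.73852e-05 / 0.000190927 ≈ 0.2482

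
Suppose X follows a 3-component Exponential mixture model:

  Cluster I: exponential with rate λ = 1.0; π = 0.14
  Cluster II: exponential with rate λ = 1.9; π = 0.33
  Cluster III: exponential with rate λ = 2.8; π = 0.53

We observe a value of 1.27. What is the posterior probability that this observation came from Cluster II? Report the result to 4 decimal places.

0.4073

Apply Bayes' rule: the posterior for each component is proportional to its prior times its likelihood at x.
Evaluate each component's likelihood at the observed value:
  L_I = 1.0·e^(−1.0·1.27) = 1.0·e^(−1.2700) = 0.280832
  L_II = 1.9·e^(−1.9·1.27) = 1.9·e^(−2.4130) = 0.170138
  L_III = 2.8·e^(−2.8·1.27) = 2.8·e^(−3.5560) = 0.0799479
Unnormalised posteriors:
  w_I·L_I = 0.14 × 0.280832 = 0.0393164
  w_II·L_II = 0.33 × 0.170138 = 0.0561455
  w_III·L_III = 0.53 × 0.0799479 = 0.0423724
Sum: 0.0393164 + 0.0561455 + 0.0423724 = 0.137834
P(Cluster II | data) ≈ 0.4073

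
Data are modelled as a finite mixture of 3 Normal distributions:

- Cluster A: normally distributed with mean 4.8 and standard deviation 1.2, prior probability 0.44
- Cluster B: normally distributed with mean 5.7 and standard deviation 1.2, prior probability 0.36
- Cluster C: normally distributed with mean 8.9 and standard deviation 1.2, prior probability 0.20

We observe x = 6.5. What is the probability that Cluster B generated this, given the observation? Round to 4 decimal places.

Posterior ∝ prior × likelihood, so P(k | x) ∝ π_k f_k(x); normalise over all components.
Component likelihoods at x = 6.5:
  L_A = 0.121878
  L_B = 0.266207
  L_C = 0.0449925
Weight by the priors:
  π_A·L_A = 0.44 × 0.121878 = 0.0536264
  π_B·L_B = 0.36 × 0.266207 = 0.0958344
  π_C·L_C = 0.20 × 0.0449925 = 0.00899849
Sum: 0.0536264 + 0.0958344 + 0.00899849 = 0.158459
P(Cluster B | the observation) ≈ 0.6048

0.6048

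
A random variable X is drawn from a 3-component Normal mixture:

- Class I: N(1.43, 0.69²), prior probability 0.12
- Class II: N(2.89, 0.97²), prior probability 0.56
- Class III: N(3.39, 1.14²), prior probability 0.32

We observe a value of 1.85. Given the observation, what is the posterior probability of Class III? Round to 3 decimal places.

0.194

The responsibility of component k is w_k f_k(x) divided by Σ_j w_j f_j(x).
Normal densities:
  L_I = (1/(0.69·√(2π)))·exp(−(1.85−1.43)²/(2·0.69²)) = 0.578177·exp(-0.18526) = 0.480403
  L_II = (1/(0.97·√(2π)))·exp(−(1.85−2.89)²/(2·0.97²)) = 0.411281·exp(-0.57477) = 0.231483
  L_III = (1/(1.14·√(2π)))·exp(−(1.85−3.39)²/(2·1.14²)) = 0.349949·exp(-0.91243) = 0.140521
Prior × likelihood for each component:
  w_I·L_I = 0.12 × 0.480403 = 0.0576484
  w_II·L_II = 0.56 × 0.231483 = 0.129631
  w_III·L_III = 0.32 × 0.140521 = 0.0449666
Normaliser: 0.0576484 + 0.129631 + 0.0449666 = 0.232246
So the posterior for Class III is 0.0449666 / 0.232246 ≈ 0.194.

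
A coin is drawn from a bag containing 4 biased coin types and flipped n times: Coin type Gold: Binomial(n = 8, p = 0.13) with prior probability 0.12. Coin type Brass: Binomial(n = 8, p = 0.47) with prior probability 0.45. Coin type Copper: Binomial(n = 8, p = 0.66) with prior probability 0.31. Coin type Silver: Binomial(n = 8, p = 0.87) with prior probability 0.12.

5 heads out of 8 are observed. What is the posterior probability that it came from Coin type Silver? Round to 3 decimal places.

By Bayes' theorem, P(k | x) = π_k f_k(x) / Σ_j π_j f_j(x).
Component likelihoods at x = 5 heads out of 8:
  f_Gold = C(8,5)·0.13^5·0.87^3 = 56·3.71293e-05·0.658503 = 0.00136919
  f_Brass = C(8,5)·0.47^5·0.53^3 = 56·0.0229345·0.148877 = 0.191208
  f_Copper = C(8,5)·0.66^5·0.34^3 = 56·0.125233·0.039304 = 0.275641
  f_Silver = C(8,5)·0.87^5·0.13^3 = 56·0.498421·0.002197 = 0.0613217
Multiply by the mixture weights:
  π_Gold·f_Gold = 0.12 × 0.00136919 = 0.000164302
  π_Brass·f_Brass = 0.45 × 0.191208 = 0.0860434
  π_Copper·f_Copper = 0.31 × 0.275641 = 0.0854488
  π_Silver·f_Silver = 0.12 × 0.0613217 = 0.00735861
Denominator: 0.000164302 + 0.0860434 + 0.0854488 + 0.00735861 = 0.179015
P(Coin type Silver | x) = 0.00735861 / 0.179015 ≈ 0.041

0.041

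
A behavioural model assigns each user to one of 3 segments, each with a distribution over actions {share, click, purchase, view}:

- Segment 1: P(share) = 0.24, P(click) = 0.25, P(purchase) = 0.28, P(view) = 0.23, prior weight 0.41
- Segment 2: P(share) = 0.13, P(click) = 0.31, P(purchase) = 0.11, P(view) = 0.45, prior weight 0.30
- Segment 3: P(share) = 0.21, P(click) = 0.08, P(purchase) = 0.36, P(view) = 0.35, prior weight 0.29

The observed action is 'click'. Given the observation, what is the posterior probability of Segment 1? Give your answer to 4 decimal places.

Posterior ∝ prior × likelihood, so P(k | x) ∝ P(Z=k) f_k(x); normalise over all components.
Evaluate each component's likelihood at the observed value:
  f_1 = P(click | comp) = 0.25
  f_2 = P(click | comp) = 0.31
  f_3 = P(click | comp) = 0.08
Unnormalised posteriors:
  P(Z=1)·f_1 = 0.41 × 0.25 = 0.1025
  P(Z=2)·f_2 = 0.30 × 0.31 = 0.093
  P(Z=3)·f_3 = 0.29 × 0.08 = 0.0232
Sum: 0.1025 + 0.093 + 0.0232 = 0.2187
So the posterior for Segment 1 is 0.1025 / 0.2187 ≈ 0.4687.

0.4687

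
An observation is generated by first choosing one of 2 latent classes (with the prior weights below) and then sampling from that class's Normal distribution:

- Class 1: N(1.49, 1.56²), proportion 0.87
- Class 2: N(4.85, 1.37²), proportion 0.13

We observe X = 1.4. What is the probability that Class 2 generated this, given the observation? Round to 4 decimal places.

0.0071

P(component k | x) = P(Z=k)·f_k(x) / marginal(x), where marginal(x) = Σ_j P(Z=j)·f_j(x).
Component likelihoods at x = 1.4:
  p_1 = (1/(1.56·√(2π)))·exp(−(1.4−1.49)²/(2·1.56²)) = 0.255732·exp(-0.00166) = 0.255307
  p_2 = (1/(1.37·√(2π)))·exp(−(1.4−4.85)²/(2·1.37²)) = 0.291199·exp(-3.17079) = 0.0122218
Multiply by the mixture weights:
  P(Z=1)·p_1 = 0.87 × 0.255307 = 0.222117
  P(Z=2)·p_2 = 0.13 × 0.0122218 = 0.00158883
Normaliser: 0.222117 + 0.00158883 = 0.223706
P(Class 2 | the observation) = 0.00158883 / 0.223706 ≈ 0.0071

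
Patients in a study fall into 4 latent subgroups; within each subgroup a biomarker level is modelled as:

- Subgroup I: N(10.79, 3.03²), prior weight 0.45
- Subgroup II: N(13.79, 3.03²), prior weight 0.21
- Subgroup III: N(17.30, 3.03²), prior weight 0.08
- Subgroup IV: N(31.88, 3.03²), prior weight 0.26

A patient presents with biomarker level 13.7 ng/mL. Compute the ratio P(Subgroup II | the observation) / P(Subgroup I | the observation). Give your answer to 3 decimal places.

0.740

The posterior odds equal the prior odds times the likelihood ratio: (w_i/w_j)·(f_i(x)/f_j(x)).
Evaluate each component's likelihood at the observed value:
  f_I = (1/(3.03·√(2π)))·exp(−(13.7−10.79)²/(2·3.03²)) = 0.131664·exp(-0.46118) = 0.0830194
  f_II = (1/(3.03·√(2π)))·exp(−(13.7−13.79)²/(2·3.03²)) = 0.131664·exp(-0.00044) = 0.131606
  f_III = (1/(3.03·√(2π)))·exp(−(13.7−17.30)²/(2·3.03²)) = 0.131664·exp(-0.70581) = 0.0650035
  f_IV = (1/(3.03·√(2π)))·exp(−(13.7−31.88)²/(2·3.03²)) = 0.131664·exp(-18.00000) = 2.00524e-09
Posterior odds = (w_II·f_II) / (w_I·f_I) = (0.21·0.131606) / (0.45·0.0830194) = 0.0276373 / 0.0373587 ≈ 0.740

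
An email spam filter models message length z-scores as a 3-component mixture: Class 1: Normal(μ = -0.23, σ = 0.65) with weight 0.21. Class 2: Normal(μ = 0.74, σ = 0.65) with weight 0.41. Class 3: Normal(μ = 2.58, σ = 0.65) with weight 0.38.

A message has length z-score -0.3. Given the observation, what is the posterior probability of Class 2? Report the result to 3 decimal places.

Posterior ∝ prior × likelihood, so P(k | x) ∝ π_k f_k(x); normalise over all components.
Evaluate each component's likelihood at the observed value:
  L_1 = 0.610209
  L_2 = 0.170647
  L_3 = 3.34984e-05
Unnormalised posteriors:
  π_1·L_1 = 0.21 × 0.610209 = 0.128144
  π_2·L_2 = 0.41 × 0.170647 = 0.0699654
  π_3·L_3 = 0.38 × 3.34984e-05 = 1.27294e-05
Normaliser: 0.128144 + 0.0699654 + 1.27294e-05 = 0.198122
P(Class 2 | data) ≈ 0.353

0.353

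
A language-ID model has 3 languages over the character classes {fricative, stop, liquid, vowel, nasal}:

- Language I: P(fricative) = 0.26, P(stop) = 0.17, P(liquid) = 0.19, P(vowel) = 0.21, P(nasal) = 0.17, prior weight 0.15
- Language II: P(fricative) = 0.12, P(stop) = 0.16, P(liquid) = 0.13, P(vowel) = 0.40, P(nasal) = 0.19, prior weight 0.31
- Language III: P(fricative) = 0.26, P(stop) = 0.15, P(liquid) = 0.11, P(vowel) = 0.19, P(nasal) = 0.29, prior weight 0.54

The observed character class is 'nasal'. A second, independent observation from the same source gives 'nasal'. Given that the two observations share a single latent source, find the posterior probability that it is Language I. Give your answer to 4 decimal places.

By Bayes' theorem, P(k | x) = π_k f_k(x) / Σ_j π_j f_j(x).
Since both observations come from the same component, the likelihood for component k is f_k(x₁)·f_k(x₂).
  p_I = [P(nasal | comp) = 0.17] × [0.17] = 0.0289
  p_II = [P(nasal | comp) = 0.19] × [0.19] = 0.0361
  p_III = [P(nasal | comp) = 0.29] × [0.29] = 0.0841
Unnormalised posteriors:
  π_I·p_I = 0.15 × 0.0289 = 0.004335
  π_II·p_II = 0.31 × 0.0361 = 0.011191
  π_III·p_III = 0.54 × 0.0841 = 0.045414
Evidence: 0.004335 + 0.011191 + 0.045414 = 0.06094
P(Language I | x₁, x₂) = 0.004335 / 0.06094 ≈ 0.0711

0.0711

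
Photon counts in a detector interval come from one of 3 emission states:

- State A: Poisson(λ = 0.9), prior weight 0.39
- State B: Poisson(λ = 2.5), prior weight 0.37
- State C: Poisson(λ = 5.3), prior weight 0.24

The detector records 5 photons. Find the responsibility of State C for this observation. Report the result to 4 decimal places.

0.6208

Apply Bayes' rule: the posterior for each component is proportional to its prior times its likelihood at x.
Evaluate each component's likelihood at the observed value:
  f_A = 0.00200063
  f_B = 0.0668009
  f_C = 0.173955
Multiply by the mixture weights:
  π_A·f_A = 0.39 × 0.00200063 = 0.000780245
  π_B·f_B = 0.37 × 0.0668009 = 0.0247163
  π_C·f_C = 0.24 × 0.173955 = 0.0417492
Sum: 0.000780245 + 0.0247163 + 0.0417492 = 0.0672458
So the posterior for State C is 0.0417492 / 0.0672458 ≈ 0.6208.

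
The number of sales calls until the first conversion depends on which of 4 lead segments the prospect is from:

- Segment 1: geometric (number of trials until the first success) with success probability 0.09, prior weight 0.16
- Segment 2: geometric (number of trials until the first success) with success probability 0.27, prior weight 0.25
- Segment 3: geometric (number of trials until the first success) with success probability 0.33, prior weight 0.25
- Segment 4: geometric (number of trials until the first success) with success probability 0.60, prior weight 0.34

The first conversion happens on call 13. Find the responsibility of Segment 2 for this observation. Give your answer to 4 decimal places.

The responsibility of component k is π_k f_k(x) divided by Σ_j π_j f_j(x).
Evaluate each component's likelihood at the observed value:
  L_1 = 0.09·(1−0.09)^12 = 0.09·0.322475 = 0.0290228
  L_2 = 0.27·(1−0.27)^12 = 0.27·0.022902 = 0.00618355
  L_3 = 0.33·(1−0.33)^12 = 0.33·0.00818272 = 0.0027003
  L_4 = 0.60·(1−0.60)^12 = 0.60·1.67772e-05 = 1.00663e-05
Prior × likelihood for each component:
  π_1·L_1 = 0.16 × 0.0290228 = 0.00464365
  π_2·L_2 = 0.25 × 0.00618355 = 0.00154589
  π_3·L_3 = 0.25 × 0.0027003 = 0.000675074
  π_4·L_4 = 0.34 × 1.00663e-05 = 3.42255e-06
Sum: 0.00464365 + 0.00154589 + 0.000675074 + 3.42255e-06 = 0.00686803
P(Segment 2 | x) ≈ 0.2251

0.2251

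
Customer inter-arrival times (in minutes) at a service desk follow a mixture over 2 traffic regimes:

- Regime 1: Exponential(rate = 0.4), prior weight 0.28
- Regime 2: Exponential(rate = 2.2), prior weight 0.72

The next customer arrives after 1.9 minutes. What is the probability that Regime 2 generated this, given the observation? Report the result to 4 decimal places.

0.3163

Posterior ∝ prior × likelihood, so P(k | x) ∝ P(Z=k) f_k(x); normalise over all components.
Component likelihoods at x = 1.9 minutes:
  f_1 = 0.4·e^(−0.4·1.9) = 0.4·e^(−0.7600) = 0.187067
  f_2 = 2.2·e^(−2.2·1.9) = 2.2·e^(−4.1800) = 0.0336567
Prior × likelihood for each component:
  P(Z=1)·f_1 = 0.28 × 0.187067 = 0.0523786
  P(Z=2)·f_2 = 0.72 × 0.0336567 = 0.0242328
Sum: 0.0523786 + 0.0242328 = 0.0766115
P(Regime 2 | the observation) = 0.0242328 / 0.0766115 ≈ 0.3163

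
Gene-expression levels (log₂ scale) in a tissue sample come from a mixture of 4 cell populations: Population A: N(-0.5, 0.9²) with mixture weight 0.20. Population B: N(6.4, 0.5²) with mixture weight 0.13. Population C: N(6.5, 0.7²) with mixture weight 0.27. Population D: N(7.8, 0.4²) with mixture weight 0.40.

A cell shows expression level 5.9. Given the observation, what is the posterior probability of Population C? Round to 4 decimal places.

0.6288

Posterior ∝ prior × likelihood, so P(k | x) ∝ π_k f_k(x); normalise over all components.
Component likelihoods at x = 5.9:
  f_A = 4.63433e-12
  f_B = 0.483941
  f_C = 0.394707
  f_D = 1.25738e-05
Multiply by the mixture weights:
  π_A·f_A = 0.20 × 4.63433e-12 = 9.26867e-13
  π_B·f_B = 0.13 × 0.483941 = 0.0629124
  π_C·f_C = 0.27 × 0.394707 = 0.106571
  π_D·f_D = 0.40 × 1.25738e-05 = 5.02951e-06
Denominator: 9.26867e-13 + 0.0629124 + 0.106571 + 5.02951e-06 = 0.169488
P(Population C | x) ≈ 0.6288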